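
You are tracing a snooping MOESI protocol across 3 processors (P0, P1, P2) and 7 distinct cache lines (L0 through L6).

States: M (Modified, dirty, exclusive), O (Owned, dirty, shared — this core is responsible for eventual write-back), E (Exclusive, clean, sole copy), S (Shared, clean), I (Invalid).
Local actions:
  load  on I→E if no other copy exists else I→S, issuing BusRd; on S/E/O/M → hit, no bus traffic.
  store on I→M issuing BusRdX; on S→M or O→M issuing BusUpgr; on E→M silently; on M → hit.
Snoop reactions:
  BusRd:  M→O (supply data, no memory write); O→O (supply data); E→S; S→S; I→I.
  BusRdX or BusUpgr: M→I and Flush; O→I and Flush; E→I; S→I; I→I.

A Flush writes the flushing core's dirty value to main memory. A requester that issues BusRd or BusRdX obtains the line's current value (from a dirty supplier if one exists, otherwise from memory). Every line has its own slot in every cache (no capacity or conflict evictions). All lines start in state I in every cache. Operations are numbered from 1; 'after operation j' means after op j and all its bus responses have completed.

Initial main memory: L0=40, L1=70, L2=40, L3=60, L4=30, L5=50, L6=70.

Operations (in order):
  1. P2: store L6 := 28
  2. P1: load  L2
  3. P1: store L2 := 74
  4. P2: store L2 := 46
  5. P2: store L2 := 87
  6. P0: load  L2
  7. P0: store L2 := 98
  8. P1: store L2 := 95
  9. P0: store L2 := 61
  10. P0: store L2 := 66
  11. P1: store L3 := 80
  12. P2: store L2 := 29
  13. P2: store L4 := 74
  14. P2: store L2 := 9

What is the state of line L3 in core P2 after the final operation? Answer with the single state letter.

1. P2: store L6 := 28  bus=[BusRdX]  L6: P0=I P1=I P2=M  mem[L6]=70
2. P1: load  L2  bus=[BusRd]  L2: P0=I P1=E P2=I  mem[L2]=40
3. P1: store L2 := 74  bus=[-]  L2: P0=I P1=M P2=I  mem[L2]=40
4. P2: store L2 := 46  bus=[BusRdX,Flush]  L2: P0=I P1=I P2=M  mem[L2]=74
5. P2: store L2 := 87  bus=[-]  L2: P0=I P1=I P2=M  mem[L2]=74
6. P0: load  L2  bus=[BusRd]  L2: P0=S P1=I P2=O  mem[L2]=74
7. P0: store L2 := 98  bus=[BusUpgr,Flush]  L2: P0=M P1=I P2=I  mem[L2]=87
8. P1: store L2 := 95  bus=[BusRdX,Flush]  L2: P0=I P1=M P2=I  mem[L2]=98
9. P0: store L2 := 61  bus=[BusRdX,Flush]  L2: P0=M P1=I P2=I  mem[L2]=95
10. P0: store L2 := 66  bus=[-]  L2: P0=M P1=I P2=I  mem[L2]=95
11. P1: store L3 := 80  bus=[BusRdX]  L3: P0=I P1=M P2=I  mem[L3]=60
12. P2: store L2 := 29  bus=[BusRdX,Flush]  L2: P0=I P1=I P2=M  mem[L2]=66
13. P2: store L4 := 74  bus=[BusRdX]  L4: P0=I P1=I P2=M  mem[L4]=30
14. P2: store L2 := 9  bus=[-]  L2: P0=I P1=I P2=M  mem[L2]=66

state = I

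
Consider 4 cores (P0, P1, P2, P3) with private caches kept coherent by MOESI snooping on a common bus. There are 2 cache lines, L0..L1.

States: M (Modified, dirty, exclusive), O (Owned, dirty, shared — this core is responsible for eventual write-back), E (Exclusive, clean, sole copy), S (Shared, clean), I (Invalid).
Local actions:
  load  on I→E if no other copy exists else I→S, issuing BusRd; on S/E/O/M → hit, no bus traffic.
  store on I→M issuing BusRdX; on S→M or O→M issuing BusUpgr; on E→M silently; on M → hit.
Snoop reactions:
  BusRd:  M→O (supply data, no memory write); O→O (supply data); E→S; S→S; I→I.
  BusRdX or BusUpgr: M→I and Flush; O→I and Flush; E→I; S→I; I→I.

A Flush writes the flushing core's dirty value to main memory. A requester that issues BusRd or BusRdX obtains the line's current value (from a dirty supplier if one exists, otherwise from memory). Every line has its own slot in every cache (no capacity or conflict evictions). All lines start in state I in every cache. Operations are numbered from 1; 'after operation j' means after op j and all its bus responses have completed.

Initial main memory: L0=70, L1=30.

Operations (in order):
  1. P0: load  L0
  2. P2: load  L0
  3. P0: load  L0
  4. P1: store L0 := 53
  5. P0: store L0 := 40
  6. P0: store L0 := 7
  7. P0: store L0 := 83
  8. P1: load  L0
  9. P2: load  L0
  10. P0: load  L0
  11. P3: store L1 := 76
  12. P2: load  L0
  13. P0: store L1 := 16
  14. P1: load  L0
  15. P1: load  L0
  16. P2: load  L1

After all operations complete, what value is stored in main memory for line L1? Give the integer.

memory[L1] = 76

1. P0: load  L0  bus=[BusRd]  L0: P0=E P1=I P2=I P3=I  mem[L0]=70
2. P2: load  L0  bus=[BusRd]  L0: P0=S P1=I P2=S P3=I  mem[L0]=70
3. P0: load  L0  bus=[-]  L0: P0=S P1=I P2=S P3=I  mem[L0]=70
4. P1: store L0 := 53  bus=[BusRdX]  L0: P0=I P1=M P2=I P3=I  mem[L0]=70
5. P0: store L0 := 40  bus=[BusRdX,Flush]  L0: P0=M P1=I P2=I P3=I  mem[L0]=53
6. P0: store L0 := 7  bus=[-]  L0: P0=M P1=I P2=I P3=I  mem[L0]=53
7. P0: store L0 := 83  bus=[-]  L0: P0=M P1=I P2=I P3=I  mem[L0]=53
8. P1: load  L0  bus=[BusRd]  L0: P0=O P1=S P2=I P3=I  mem[L0]=53
9. P2: load  L0  bus=[BusRd]  L0: P0=O P1=S P2=S P3=I  mem[L0]=53
10. P0: load  L0  bus=[-]  L0: P0=O P1=S P2=S P3=I  mem[L0]=53
11. P3: store L1 := 76  bus=[BusRdX]  L1: P0=I P1=I P2=I P3=M  mem[L1]=30
12. P2: load  L0  bus=[-]  L0: P0=O P1=S P2=S P3=I  mem[L0]=53
13. P0: store L1 := 16  bus=[BusRdX,Flush]  L1: P0=M P1=I P2=I P3=I  mem[L1]=76
14. P1: load  L0  bus=[-]  L0: P0=O P1=S P2=S P3=I  mem[L0]=53
15. P1: load  L0  bus=[-]  L0: P0=O P1=S P2=S P3=I  mem[L0]=53
16. P2: load  L1  bus=[BusRd]  L1: P0=O P1=I P2=S P3=I  mem[L1]=76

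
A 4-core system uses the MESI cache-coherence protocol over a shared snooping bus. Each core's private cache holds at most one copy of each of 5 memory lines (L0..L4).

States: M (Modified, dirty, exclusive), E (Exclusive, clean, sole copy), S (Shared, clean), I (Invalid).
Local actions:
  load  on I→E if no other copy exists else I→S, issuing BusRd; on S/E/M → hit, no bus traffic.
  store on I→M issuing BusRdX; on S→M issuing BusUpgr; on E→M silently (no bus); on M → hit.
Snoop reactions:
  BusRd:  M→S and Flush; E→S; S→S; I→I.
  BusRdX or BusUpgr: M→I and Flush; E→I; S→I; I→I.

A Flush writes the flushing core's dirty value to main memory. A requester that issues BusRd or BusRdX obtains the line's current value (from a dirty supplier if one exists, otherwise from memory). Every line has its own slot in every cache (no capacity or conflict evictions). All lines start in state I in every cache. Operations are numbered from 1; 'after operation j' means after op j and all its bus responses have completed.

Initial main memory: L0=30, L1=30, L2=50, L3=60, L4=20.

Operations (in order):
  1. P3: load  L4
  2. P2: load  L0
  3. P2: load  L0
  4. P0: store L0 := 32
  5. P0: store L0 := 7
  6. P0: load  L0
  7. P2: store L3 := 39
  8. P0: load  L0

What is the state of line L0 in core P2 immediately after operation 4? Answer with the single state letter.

step 1: P3: load  L4  ⟶  IIIE  (L4)  txn=BusRd  M[L4]=20
step 2: P2: load  L0  ⟶  IIEI  (L0)  txn=BusRd  M[L0]=30
step 3: P2: load  L0  ⟶  IIEI  (L0)  txn=∅  M[L0]=30
step 4: P0: store L0 := 32  ⟶  MIII  (L0)  txn=BusRdX  M[L0]=30
step 5: P0: store L0 := 7  ⟶  MIII  (L0)  txn=∅  M[L0]=30
step 6: P0: load  L0  ⟶  MIII  (L0)  txn=∅  M[L0]=30
step 7: P2: store L3 := 39  ⟶  IIMI  (L3)  txn=BusRdX  M[L3]=60
step 8: P0: load  L0  ⟶  MIII  (L0)  txn=∅  M[L0]=30

state = I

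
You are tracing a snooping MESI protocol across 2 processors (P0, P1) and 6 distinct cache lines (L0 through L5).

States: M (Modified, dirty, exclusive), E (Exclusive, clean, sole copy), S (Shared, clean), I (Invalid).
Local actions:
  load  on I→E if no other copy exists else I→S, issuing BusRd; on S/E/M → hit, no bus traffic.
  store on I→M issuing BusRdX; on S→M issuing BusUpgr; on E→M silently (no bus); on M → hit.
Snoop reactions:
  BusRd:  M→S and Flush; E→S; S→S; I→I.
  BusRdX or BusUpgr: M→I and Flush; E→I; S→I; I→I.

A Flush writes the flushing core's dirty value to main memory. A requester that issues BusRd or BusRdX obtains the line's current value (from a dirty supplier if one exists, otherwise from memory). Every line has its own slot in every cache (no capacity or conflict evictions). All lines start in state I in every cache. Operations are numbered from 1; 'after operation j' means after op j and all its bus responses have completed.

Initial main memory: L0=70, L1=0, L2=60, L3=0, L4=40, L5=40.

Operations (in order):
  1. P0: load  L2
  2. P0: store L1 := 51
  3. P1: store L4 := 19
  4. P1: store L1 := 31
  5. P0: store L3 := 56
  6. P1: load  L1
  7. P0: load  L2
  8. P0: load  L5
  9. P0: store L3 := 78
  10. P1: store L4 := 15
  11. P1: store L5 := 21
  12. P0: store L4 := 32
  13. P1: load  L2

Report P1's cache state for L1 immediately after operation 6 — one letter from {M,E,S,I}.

state = M

1. P0: load  L2  bus=[BusRd]  L2: P0=E P1=I  mem[L2]=60
2. P0: store L1 := 51  bus=[BusRdX]  L1: P0=M P1=I  mem[L1]=0
3. P1: store L4 := 19  bus=[BusRdX]  L4: P0=I P1=M  mem[L4]=40
4. P1: store L1 := 31  bus=[BusRdX,Flush]  L1: P0=I P1=M  mem[L1]=51
5. P0: store L3 := 56  bus=[BusRdX]  L3: P0=M P1=I  mem[L3]=0
6. P1: load  L1  bus=[-]  L1: P0=I P1=M  mem[L1]=51
7. P0: load  L2  bus=[-]  L2: P0=E P1=I  mem[L2]=60
8. P0: load  L5  bus=[BusRd]  L5: P0=E P1=I  mem[L5]=40
9. P0: store L3 := 78  bus=[-]  L3: P0=M P1=I  mem[L3]=0
10. P1: store L4 := 15  bus=[-]  L4: P0=I P1=M  mem[L4]=40
11. P1: store L5 := 21  bus=[BusRdX]  L5: P0=I P1=M  mem[L5]=40
12. P0: store L4 := 32  bus=[BusRdX,Flush]  L4: P0=M P1=I  mem[L4]=15
13. P1: load  L2  bus=[BusRd]  L2: P0=S P1=S  mem[L2]=60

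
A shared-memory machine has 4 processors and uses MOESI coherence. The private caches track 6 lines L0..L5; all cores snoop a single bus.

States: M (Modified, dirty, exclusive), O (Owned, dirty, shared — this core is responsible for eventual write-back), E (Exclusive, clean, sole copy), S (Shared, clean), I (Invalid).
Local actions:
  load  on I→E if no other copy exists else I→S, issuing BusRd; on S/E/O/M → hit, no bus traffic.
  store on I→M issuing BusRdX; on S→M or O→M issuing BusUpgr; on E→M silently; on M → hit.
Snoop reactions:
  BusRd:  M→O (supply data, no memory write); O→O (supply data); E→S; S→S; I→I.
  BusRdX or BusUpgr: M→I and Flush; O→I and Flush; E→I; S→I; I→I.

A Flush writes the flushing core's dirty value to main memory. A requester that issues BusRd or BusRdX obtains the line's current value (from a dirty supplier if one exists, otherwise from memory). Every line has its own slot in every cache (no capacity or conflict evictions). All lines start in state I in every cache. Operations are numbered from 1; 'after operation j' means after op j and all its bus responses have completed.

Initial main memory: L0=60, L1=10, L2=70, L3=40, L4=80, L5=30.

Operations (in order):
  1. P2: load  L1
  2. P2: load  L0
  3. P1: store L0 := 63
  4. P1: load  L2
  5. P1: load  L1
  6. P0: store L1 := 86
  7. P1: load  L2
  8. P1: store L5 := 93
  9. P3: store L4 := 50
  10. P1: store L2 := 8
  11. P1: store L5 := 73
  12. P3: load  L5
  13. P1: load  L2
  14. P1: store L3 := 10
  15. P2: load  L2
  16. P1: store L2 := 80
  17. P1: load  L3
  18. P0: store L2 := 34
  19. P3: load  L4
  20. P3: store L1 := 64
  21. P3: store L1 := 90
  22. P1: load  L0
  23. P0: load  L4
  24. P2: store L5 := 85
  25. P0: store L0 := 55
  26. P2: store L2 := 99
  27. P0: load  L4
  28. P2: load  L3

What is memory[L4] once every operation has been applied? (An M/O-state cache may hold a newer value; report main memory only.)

  op1 P2: load  L1 → I/I/E/I on L1; bus BusRd; mem=10
  op2 P2: load  L0 → I/I/E/I on L0; bus BusRd; mem=60
  op3 P1: store L0 := 63 → I/M/I/I on L0; bus BusRdX; mem=60
  op4 P1: load  L2 → I/E/I/I on L2; bus BusRd; mem=70
  op5 P1: load  L1 → I/S/S/I on L1; bus BusRd; mem=10
  op6 P0: store L1 := 86 → M/I/I/I on L1; bus BusRdX; mem=10
  op7 P1: load  L2 → I/E/I/I on L2; bus (none); mem=70
  op8 P1: store L5 := 93 → I/M/I/I on L5; bus BusRdX; mem=30
  op9 P3: store L4 := 50 → I/I/I/M on L4; bus BusRdX; mem=80
  op10 P1: store L2 := 8 → I/M/I/I on L2; bus (none); mem=70
  op11 P1: store L5 := 73 → I/M/I/I on L5; bus (none); mem=30
  op12 P3: load  L5 → I/O/I/S on L5; bus BusRd; mem=30
  op13 P1: load  L2 → I/M/I/I on L2; bus (none); mem=70
  op14 P1: store L3 := 10 → I/M/I/I on L3; bus BusRdX; mem=40
  op15 P2: load  L2 → I/O/S/I on L2; bus BusRd; mem=70
  op16 P1: store L2 := 80 → I/M/I/I on L2; bus BusUpgr; mem=70
  op17 P1: load  L3 → I/M/I/I on L3; bus (none); mem=40
  op18 P0: store L2 := 34 → M/I/I/I on L2; bus BusRdX Flush; mem=80
  op19 P3: load  L4 → I/I/I/M on L4; bus (none); mem=80
  op20 P3: store L1 := 64 → I/I/I/M on L1; bus BusRdX Flush; mem=86
  op21 P3: store L1 := 90 → I/I/I/M on L1; bus (none); mem=86
  op22 P1: load  L0 → I/M/I/I on L0; bus (none); mem=60
  op23 P0: load  L4 → S/I/I/O on L4; bus BusRd; mem=80
  op24 P2: store L5 := 85 → I/I/M/I on L5; bus BusRdX Flush; mem=73
  op25 P0: store L0 := 55 → M/I/I/I on L0; bus BusRdX Flush; mem=63
  op26 P2: store L2 := 99 → I/I/M/I on L2; bus BusRdX Flush; mem=34
  op27 P0: load  L4 → S/I/I/O on L4; bus (none); mem=80
  op28 P2: load  L3 → I/O/S/I on L3; bus BusRd; mem=40

memory[L4] = 80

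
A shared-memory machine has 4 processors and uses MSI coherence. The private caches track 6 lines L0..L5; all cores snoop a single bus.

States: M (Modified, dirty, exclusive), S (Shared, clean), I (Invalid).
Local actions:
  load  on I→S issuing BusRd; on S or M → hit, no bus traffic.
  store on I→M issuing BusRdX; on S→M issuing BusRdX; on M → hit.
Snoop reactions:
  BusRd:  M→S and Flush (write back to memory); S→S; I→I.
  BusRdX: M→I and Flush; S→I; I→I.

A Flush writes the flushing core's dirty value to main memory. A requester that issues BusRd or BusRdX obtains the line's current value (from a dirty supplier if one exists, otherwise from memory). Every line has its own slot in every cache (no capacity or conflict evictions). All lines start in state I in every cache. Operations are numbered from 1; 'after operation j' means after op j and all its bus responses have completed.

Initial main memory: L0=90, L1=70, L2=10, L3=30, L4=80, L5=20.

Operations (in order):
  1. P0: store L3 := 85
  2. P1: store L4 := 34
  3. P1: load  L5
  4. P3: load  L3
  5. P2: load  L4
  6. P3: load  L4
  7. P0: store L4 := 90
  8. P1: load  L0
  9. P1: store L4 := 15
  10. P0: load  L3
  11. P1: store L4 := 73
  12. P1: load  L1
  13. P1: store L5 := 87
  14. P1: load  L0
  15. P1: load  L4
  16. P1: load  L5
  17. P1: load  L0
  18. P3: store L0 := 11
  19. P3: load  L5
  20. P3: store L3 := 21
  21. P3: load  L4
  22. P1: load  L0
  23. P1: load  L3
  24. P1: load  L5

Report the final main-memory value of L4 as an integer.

memory[L4] = 73

1. P0: store L3 := 85  bus=[BusRdX]  L3: P0=M P1=I P2=I P3=I  mem[L3]=30
2. P1: store L4 := 34  bus=[BusRdX]  L4: P0=I P1=M P2=I P3=I  mem[L4]=80
3. P1: load  L5  bus=[BusRd]  L5: P0=I P1=S P2=I P3=I  mem[L5]=20
4. P3: load  L3  bus=[BusRd,Flush]  L3: P0=S P1=I P2=I P3=S  mem[L3]=85
5. P2: load  L4  bus=[BusRd,Flush]  L4: P0=I P1=S P2=S P3=I  mem[L4]=34
6. P3: load  L4  bus=[BusRd]  L4: P0=I P1=S P2=S P3=S  mem[L4]=34
7. P0: store L4 := 90  bus=[BusRdX]  L4: P0=M P1=I P2=I P3=I  mem[L4]=34
8. P1: load  L0  bus=[BusRd]  L0: P0=I P1=S P2=I P3=I  mem[L0]=90
9. P1: store L4 := 15  bus=[BusRdX,Flush]  L4: P0=I P1=M P2=I P3=I  mem[L4]=90
10. P0: load  L3  bus=[-]  L3: P0=S P1=I P2=I P3=S  mem[L3]=85
11. P1: store L4 := 73  bus=[-]  L4: P0=I P1=M P2=I P3=I  mem[L4]=90
12. P1: load  L1  bus=[BusRd]  L1: P0=I P1=S P2=I P3=I  mem[L1]=70
13. P1: store L5 := 87  bus=[BusRdX]  L5: P0=I P1=M P2=I P3=I  mem[L5]=20
14. P1: load  L0  bus=[-]  L0: P0=I P1=S P2=I P3=I  mem[L0]=90
15. P1: load  L4  bus=[-]  L4: P0=I P1=M P2=I P3=I  mem[L4]=90
16. P1: load  L5  bus=[-]  L5: P0=I P1=M P2=I P3=I  mem[L5]=20
17. P1: load  L0  bus=[-]  L0: P0=I P1=S P2=I P3=I  mem[L0]=90
18. P3: store L0 := 11  bus=[BusRdX]  L0: P0=I P1=I P2=I P3=M  mem[L0]=90
19. P3: load  L5  bus=[BusRd,Flush]  L5: P0=I P1=S P2=I P3=S  mem[L5]=87
20. P3: store L3 := 21  bus=[BusRdX]  L3: P0=I P1=I P2=I P3=M  mem[L3]=85
21. P3: load  L4  bus=[BusRd,Flush]  L4: P0=I P1=S P2=I P3=S  mem[L4]=73
22. P1: load  L0  bus=[BusRd,Flush]  L0: P0=I P1=S P2=I P3=S  mem[L0]=11
23. P1: load  L3  bus=[BusRd,Flush]  L3: P0=I P1=S P2=I P3=S  mem[L3]=21
24. P1: load  L5  bus=[-]  L5: P0=I P1=S P2=I P3=S  mem[L5]=87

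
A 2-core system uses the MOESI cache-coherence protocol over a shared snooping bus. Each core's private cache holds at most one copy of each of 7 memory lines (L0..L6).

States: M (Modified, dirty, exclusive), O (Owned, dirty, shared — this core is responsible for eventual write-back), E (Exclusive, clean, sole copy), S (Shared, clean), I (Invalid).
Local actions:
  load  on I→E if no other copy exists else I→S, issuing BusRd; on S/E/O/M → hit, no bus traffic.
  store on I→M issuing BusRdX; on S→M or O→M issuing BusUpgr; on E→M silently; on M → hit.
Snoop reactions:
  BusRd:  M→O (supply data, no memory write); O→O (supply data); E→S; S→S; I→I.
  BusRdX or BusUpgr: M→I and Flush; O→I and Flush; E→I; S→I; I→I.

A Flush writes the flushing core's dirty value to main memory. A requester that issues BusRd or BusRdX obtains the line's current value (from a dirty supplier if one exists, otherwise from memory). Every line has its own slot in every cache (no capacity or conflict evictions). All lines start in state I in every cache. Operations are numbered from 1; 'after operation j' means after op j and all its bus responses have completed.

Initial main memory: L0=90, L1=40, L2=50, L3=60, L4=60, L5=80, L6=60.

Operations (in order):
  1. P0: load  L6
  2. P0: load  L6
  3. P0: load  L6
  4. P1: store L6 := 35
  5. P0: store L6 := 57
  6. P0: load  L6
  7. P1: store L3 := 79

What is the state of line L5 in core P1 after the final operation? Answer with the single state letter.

state = I

step 1: P0: load  L6  ⟶  EI  (L6)  txn=BusRd  M[L6]=60
step 2: P0: load  L6  ⟶  EI  (L6)  txn=∅  M[L6]=60
step 3: P0: load  L6  ⟶  EI  (L6)  txn=∅  M[L6]=60
step 4: P1: store L6 := 35  ⟶  IM  (L6)  txn=BusRdX  M[L6]=60
step 5: P0: store L6 := 57  ⟶  MI  (L6)  txn=BusRdX+Flush  M[L6]=35
step 6: P0: load  L6  ⟶  MI  (L6)  txn=∅  M[L6]=35
step 7: P1: store L3 := 79  ⟶  IM  (L3)  txn=BusRdX  M[L3]=60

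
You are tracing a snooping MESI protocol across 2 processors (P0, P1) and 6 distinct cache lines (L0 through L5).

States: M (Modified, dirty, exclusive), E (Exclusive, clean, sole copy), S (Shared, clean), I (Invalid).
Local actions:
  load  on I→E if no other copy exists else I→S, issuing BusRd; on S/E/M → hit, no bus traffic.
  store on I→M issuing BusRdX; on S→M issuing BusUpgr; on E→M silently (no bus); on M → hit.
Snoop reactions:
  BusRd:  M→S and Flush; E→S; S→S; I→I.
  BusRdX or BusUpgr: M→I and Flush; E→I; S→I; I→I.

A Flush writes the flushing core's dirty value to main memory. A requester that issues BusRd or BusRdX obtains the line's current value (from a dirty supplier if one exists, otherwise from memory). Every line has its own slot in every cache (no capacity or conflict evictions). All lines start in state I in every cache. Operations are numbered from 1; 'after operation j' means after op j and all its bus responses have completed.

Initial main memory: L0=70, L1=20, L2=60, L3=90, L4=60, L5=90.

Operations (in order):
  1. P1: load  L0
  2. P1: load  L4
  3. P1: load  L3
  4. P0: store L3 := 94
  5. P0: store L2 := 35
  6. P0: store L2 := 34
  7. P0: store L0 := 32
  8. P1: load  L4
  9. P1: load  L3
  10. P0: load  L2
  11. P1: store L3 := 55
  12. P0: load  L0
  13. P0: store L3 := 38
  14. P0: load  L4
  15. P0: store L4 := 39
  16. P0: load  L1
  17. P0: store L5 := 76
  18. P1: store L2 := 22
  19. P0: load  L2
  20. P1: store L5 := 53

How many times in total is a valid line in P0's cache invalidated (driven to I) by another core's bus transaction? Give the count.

invalidations = 3

1. P1: load  L0  bus=[BusRd]  L0: P0=I P1=E  mem[L0]=70
2. P1: load  L4  bus=[BusRd]  L4: P0=I P1=E  mem[L4]=60
3. P1: load  L3  bus=[BusRd]  L3: P0=I P1=E  mem[L3]=90
4. P0: store L3 := 94  bus=[BusRdX]  L3: P0=M P1=I  mem[L3]=90
5. P0: store L2 := 35  bus=[BusRdX]  L2: P0=M P1=I  mem[L2]=60
6. P0: store L2 := 34  bus=[-]  L2: P0=M P1=I  mem[L2]=60
7. P0: store L0 := 32  bus=[BusRdX]  L0: P0=M P1=I  mem[L0]=70
8. P1: load  L4  bus=[-]  L4: P0=I P1=E  mem[L4]=60
9. P1: load  L3  bus=[BusRd,Flush]  L3: P0=S P1=S  mem[L3]=94
10. P0: load  L2  bus=[-]  L2: P0=M P1=I  mem[L2]=60
11. P1: store L3 := 55  bus=[BusUpgr]  L3: P0=I P1=M  mem[L3]=94
12. P0: load  L0  bus=[-]  L0: P0=M P1=I  mem[L0]=70
13. P0: store L3 := 38  bus=[BusRdX,Flush]  L3: P0=M P1=I  mem[L3]=55
14. P0: load  L4  bus=[BusRd]  L4: P0=S P1=S  mem[L4]=60
15. P0: store L4 := 39  bus=[BusUpgr]  L4: P0=M P1=I  mem[L4]=60
16. P0: load  L1  bus=[BusRd]  L1: P0=E P1=I  mem[L1]=20
17. P0: store L5 := 76  bus=[BusRdX]  L5: P0=M P1=I  mem[L5]=90
18. P1: store L2 := 22  bus=[BusRdX,Flush]  L2: P0=I P1=M  mem[L2]=34
19. P0: load  L2  bus=[BusRd,Flush]  L2: P0=S P1=S  mem[L2]=22
20. P1: store L5 := 53  bus=[BusRdX,Flush]  L5: P0=I P1=M  mem[L5]=76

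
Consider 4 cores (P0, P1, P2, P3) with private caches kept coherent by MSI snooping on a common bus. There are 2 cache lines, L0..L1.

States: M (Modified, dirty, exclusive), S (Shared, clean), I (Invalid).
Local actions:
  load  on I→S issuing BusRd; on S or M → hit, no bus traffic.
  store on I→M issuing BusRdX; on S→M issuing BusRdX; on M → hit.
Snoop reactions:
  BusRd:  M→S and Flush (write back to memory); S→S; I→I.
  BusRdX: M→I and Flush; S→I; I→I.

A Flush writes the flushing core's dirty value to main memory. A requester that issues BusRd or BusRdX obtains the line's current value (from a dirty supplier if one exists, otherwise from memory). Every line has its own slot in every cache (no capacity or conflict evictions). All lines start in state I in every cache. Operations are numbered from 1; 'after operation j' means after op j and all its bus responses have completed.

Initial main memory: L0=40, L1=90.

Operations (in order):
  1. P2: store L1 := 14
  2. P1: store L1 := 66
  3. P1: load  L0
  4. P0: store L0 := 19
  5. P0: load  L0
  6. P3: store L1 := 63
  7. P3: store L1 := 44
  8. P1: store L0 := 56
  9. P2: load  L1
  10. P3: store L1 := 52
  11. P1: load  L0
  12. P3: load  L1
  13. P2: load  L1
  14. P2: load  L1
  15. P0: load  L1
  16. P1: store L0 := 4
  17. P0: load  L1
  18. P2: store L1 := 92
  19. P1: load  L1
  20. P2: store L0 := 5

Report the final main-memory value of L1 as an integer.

memory[L1] = 92

step 1: P2: store L1 := 14  ⟶  IIMI  (L1)  txn=BusRdX  M[L1]=90
step 2: P1: store L1 := 66  ⟶  IMII  (L1)  txn=BusRdX+Flush  M[L1]=14
step 3: P1: load  L0  ⟶  ISII  (L0)  txn=BusRd  M[L0]=40
step 4: P0: store L0 := 19  ⟶  MIII  (L0)  txn=BusRdX  M[L0]=40
step 5: P0: load  L0  ⟶  MIII  (L0)  txn=∅  M[L0]=40
step 6: P3: store L1 := 63  ⟶  IIIM  (L1)  txn=BusRdX+Flush  M[L1]=66
step 7: P3: store L1 := 44  ⟶  IIIM  (L1)  txn=∅  M[L1]=66
step 8: P1: store L0 := 56  ⟶  IMII  (L0)  txn=BusRdX+Flush  M[L0]=19
step 9: P2: load  L1  ⟶  IISS  (L1)  txn=BusRd+Flush  M[L1]=44
step 10: P3: store L1 := 52  ⟶  IIIM  (L1)  txn=BusRdX  M[L1]=44
step 11: P1: load  L0  ⟶  IMII  (L0)  txn=∅  M[L0]=19
step 12: P3: load  L1  ⟶  IIIM  (L1)  txn=∅  M[L1]=44
step 13: P2: load  L1  ⟶  IISS  (L1)  txn=BusRd+Flush  M[L1]=52
step 14: P2: load  L1  ⟶  IISS  (L1)  txn=∅  M[L1]=52
step 15: P0: load  L1  ⟶  SISS  (L1)  txn=BusRd  M[L1]=52
step 16: P1: store L0 := 4  ⟶  IMII  (L0)  txn=∅  M[L0]=19
step 17: P0: load  L1  ⟶  SISS  (L1)  txn=∅  M[L1]=52
step 18: P2: store L1 := 92  ⟶  IIMI  (L1)  txn=BusRdX  M[L1]=52
step 19: P1: load  L1  ⟶  ISSI  (L1)  txn=BusRd+Flush  M[L1]=92
step 20: P2: store L0 := 5  ⟶  IIMI  (L0)  txn=BusRdX+Flush  M[L0]=4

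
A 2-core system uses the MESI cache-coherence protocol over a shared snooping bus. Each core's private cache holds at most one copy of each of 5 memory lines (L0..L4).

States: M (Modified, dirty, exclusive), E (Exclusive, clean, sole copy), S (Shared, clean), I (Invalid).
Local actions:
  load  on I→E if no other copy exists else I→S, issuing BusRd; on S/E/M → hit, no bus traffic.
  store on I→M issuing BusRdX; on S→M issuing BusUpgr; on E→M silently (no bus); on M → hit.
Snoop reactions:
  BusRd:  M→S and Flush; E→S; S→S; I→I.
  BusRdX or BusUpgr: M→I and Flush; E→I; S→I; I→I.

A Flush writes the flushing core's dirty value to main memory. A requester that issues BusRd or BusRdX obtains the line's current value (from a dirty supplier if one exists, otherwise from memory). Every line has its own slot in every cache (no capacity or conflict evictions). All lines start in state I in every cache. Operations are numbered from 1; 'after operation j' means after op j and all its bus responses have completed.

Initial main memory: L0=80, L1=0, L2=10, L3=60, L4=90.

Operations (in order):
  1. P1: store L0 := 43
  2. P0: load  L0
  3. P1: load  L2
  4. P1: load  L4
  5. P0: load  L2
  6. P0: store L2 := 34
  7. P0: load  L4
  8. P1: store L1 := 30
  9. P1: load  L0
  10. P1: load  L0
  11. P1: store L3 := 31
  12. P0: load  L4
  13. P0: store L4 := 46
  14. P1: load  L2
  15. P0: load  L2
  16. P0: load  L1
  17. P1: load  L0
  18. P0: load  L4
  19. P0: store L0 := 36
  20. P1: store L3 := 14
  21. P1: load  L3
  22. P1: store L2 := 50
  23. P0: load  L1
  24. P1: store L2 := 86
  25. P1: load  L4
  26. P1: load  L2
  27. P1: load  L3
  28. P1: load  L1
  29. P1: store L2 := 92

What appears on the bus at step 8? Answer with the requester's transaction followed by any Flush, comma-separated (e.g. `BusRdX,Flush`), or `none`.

bus = BusRdX

  op1 P1: store L0 := 43 → I/M on L0; bus BusRdX; mem=80
  op2 P0: load  L0 → S/S on L0; bus BusRd Flush; mem=43
  op3 P1: load  L2 → I/E on L2; bus BusRd; mem=10
  op4 P1: load  L4 → I/E on L4; bus BusRd; mem=90
  op5 P0: load  L2 → S/S on L2; bus BusRd; mem=10
  op6 P0: store L2 := 34 → M/I on L2; bus BusUpgr; mem=10
  op7 P0: load  L4 → S/S on L4; bus BusRd; mem=90
  op8 P1: store L1 := 30 → I/M on L1; bus BusRdX; mem=0
  op9 P1: load  L0 → S/S on L0; bus (none); mem=43
  op10 P1: load  L0 → S/S on L0; bus (none); mem=43
  op11 P1: store L3 := 31 → I/M on L3; bus BusRdX; mem=60
  op12 P0: load  L4 → S/S on L4; bus (none); mem=90
  op13 P0: store L4 := 46 → M/I on L4; bus BusUpgr; mem=90
  op14 P1: load  L2 → S/S on L2; bus BusRd Flush; mem=34
  op15 P0: load  L2 → S/S on L2; bus (none); mem=34
  op16 P0: load  L1 → S/S on L1; bus BusRd Flush; mem=30
  op17 P1: load  L0 → S/S on L0; bus (none); mem=43
  op18 P0: load  L4 → M/I on L4; bus (none); mem=90
  op19 P0: store L0 := 36 → M/I on L0; bus BusUpgr; mem=43
  op20 P1: store L3 := 14 → I/M on L3; bus (none); mem=60
  op21 P1: load  L3 → I/M on L3; bus (none); mem=60
  op22 P1: store L2 := 50 → I/M on L2; bus BusUpgr; mem=34
  op23 P0: load  L1 → S/S on L1; bus (none); mem=30
  op24 P1: store L2 := 86 → I/M on L2; bus (none); mem=34
  op25 P1: load  L4 → S/S on L4; bus BusRd Flush; mem=46
  op26 P1: load  L2 → I/M on L2; bus (none); mem=34
  op27 P1: load  L3 → I/M on L3; bus (none); mem=60
  op28 P1: load  L1 → S/S on L1; bus (none); mem=30
  op29 P1: store L2 := 92 → I/M on L2; bus (none); mem=34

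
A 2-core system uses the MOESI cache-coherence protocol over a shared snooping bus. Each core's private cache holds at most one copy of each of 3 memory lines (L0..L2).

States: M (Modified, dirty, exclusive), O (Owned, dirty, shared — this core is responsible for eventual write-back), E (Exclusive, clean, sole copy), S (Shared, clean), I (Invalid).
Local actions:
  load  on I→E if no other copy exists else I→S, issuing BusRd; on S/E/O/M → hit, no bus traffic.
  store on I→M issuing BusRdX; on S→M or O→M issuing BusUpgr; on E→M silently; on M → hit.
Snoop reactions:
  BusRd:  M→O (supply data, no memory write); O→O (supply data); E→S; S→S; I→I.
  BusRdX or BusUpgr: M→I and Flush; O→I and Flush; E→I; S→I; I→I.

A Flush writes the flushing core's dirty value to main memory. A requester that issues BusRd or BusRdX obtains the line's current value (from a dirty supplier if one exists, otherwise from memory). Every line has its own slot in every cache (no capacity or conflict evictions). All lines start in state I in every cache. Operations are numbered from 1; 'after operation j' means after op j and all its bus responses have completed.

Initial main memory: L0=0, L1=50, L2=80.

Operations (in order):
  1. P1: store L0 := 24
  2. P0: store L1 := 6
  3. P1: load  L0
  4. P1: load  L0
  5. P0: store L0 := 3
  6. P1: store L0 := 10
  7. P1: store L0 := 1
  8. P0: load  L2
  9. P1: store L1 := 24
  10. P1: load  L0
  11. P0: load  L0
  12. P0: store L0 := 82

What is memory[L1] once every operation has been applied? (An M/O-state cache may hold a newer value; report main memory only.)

memory[L1] = 6

step 1: P1: store L0 := 24  ⟶  IM  (L0)  txn=BusRdX  M[L0]=0
step 2: P0: store L1 := 6  ⟶  MI  (L1)  txn=BusRdX  M[L1]=50
step 3: P1: load  L0  ⟶  IM  (L0)  txn=∅  M[L0]=0
step 4: P1: load  L0  ⟶  IM  (L0)  txn=∅  M[L0]=0
step 5: P0: store L0 := 3  ⟶  MI  (L0)  txn=BusRdX+Flush  M[L0]=24
step 6: P1: store L0 := 10  ⟶  IM  (L0)  txn=BusRdX+Flush  M[L0]=3
step 7: P1: store L0 := 1  ⟶  IM  (L0)  txn=∅  M[L0]=3
step 8: P0: load  L2  ⟶  EI  (L2)  txn=BusRd  M[L2]=80
step 9: P1: store L1 := 24  ⟶  IM  (L1)  txn=BusRdX+Flush  M[L1]=6
step 10: P1: load  L0  ⟶  IM  (L0)  txn=∅  M[L0]=3
step 11: P0: load  L0  ⟶  SO  (L0)  txn=BusRd  M[L0]=3
step 12: P0: store L0 := 82  ⟶  MI  (L0)  txn=BusUpgr+Flush  M[L0]=1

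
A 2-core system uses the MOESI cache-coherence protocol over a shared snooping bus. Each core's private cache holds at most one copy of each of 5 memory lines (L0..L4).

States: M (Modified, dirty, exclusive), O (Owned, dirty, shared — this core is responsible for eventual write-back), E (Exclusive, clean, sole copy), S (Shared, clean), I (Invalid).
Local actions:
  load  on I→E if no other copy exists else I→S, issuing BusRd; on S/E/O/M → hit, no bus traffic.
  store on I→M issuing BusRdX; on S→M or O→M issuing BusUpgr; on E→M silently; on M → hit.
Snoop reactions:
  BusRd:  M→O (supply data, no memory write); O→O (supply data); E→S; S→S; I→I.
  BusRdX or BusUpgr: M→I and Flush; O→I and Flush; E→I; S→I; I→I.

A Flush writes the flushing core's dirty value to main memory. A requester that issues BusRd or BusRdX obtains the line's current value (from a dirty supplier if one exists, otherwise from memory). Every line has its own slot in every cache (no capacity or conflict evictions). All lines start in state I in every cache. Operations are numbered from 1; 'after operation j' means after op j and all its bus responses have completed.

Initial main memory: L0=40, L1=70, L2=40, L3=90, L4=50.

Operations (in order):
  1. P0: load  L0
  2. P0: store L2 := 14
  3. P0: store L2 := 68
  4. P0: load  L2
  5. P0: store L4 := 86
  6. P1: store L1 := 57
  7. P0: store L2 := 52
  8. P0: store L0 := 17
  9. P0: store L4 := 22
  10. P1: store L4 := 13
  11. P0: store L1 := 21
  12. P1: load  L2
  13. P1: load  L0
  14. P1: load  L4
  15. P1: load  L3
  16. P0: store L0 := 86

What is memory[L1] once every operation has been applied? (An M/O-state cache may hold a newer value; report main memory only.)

memory[L1] = 57

step 1: P0: load  L0  ⟶  EI  (L0)  txn=BusRd  M[L0]=40
step 2: P0: store L2 := 14  ⟶  MI  (L2)  txn=BusRdX  M[L2]=40
step 3: P0: store L2 := 68  ⟶  MI  (L2)  txn=∅  M[L2]=40
step 4: P0: load  L2  ⟶  MI  (L2)  txn=∅  M[L2]=40
step 5: P0: store L4 := 86  ⟶  MI  (L4)  txn=BusRdX  M[L4]=50
step 6: P1: store L1 := 57  ⟶  IM  (L1)  txn=BusRdX  M[L1]=70
step 7: P0: store L2 := 52  ⟶  MI  (L2)  txn=∅  M[L2]=40
step 8: P0: store L0 := 17  ⟶  MI  (L0)  txn=∅  M[L0]=40
step 9: P0: store L4 := 22  ⟶  MI  (L4)  txn=∅  M[L4]=50
step 10: P1: store L4 := 13  ⟶  IM  (L4)  txn=BusRdX+Flush  M[L4]=22
step 11: P0: store L1 := 21  ⟶  MI  (L1)  txn=BusRdX+Flush  M[L1]=57
step 12: P1: load  L2  ⟶  OS  (L2)  txn=BusRd  M[L2]=40
step 13: P1: load  L0  ⟶  OS  (L0)  txn=BusRd  M[L0]=40
step 14: P1: load  L4  ⟶  IM  (L4)  txn=∅  M[L4]=22
step 15: P1: load  L3  ⟶  IE  (L3)  txn=BusRd  M[L3]=90
step 16: P0: store L0 := 86  ⟶  MI  (L0)  txn=BusUpgr  M[L0]=40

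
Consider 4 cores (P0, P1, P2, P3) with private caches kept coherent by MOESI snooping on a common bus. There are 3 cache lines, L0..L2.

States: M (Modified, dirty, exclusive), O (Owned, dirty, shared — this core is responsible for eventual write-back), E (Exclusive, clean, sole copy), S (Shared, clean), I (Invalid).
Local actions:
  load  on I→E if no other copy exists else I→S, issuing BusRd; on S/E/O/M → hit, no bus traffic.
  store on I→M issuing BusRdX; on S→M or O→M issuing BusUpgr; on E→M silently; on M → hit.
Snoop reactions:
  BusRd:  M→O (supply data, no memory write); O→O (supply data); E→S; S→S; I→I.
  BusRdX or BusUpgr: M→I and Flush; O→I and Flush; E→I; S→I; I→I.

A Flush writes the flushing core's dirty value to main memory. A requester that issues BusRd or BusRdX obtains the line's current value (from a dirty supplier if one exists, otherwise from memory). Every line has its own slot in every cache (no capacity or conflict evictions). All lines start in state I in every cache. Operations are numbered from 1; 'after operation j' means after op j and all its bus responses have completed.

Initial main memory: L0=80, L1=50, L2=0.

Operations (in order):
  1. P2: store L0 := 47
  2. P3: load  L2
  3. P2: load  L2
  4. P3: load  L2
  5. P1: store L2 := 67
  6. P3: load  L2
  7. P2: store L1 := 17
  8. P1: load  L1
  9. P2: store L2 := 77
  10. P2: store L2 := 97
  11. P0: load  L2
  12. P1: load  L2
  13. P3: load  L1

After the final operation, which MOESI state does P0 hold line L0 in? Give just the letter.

state = I

1. P2: store L0 := 47  bus=[BusRdX]  L0: P0=I P1=I P2=M P3=I  mem[L0]=80
2. P3: load  L2  bus=[BusRd]  L2: P0=I P1=I P2=I P3=E  mem[L2]=0
3. P2: load  L2  bus=[BusRd]  L2: P0=I P1=I P2=S P3=S  mem[L2]=0
4. P3: load  L2  bus=[-]  L2: P0=I P1=I P2=S P3=S  mem[L2]=0
5. P1: store L2 := 67  bus=[BusRdX]  L2: P0=I P1=M P2=I P3=I  mem[L2]=0
6. P3: load  L2  bus=[BusRd]  L2: P0=I P1=O P2=I P3=S  mem[L2]=0
7. P2: store L1 := 17  bus=[BusRdX]  L1: P0=I P1=I P2=M P3=I  mem[L1]=50
8. P1: load  L1  bus=[BusRd]  L1: P0=I P1=S P2=O P3=I  mem[L1]=50
9. P2: store L2 := 77  bus=[BusRdX,Flush]  L2: P0=I P1=I P2=M P3=I  mem[L2]=67
10. P2: store L2 := 97  bus=[-]  L2: P0=I P1=I P2=M P3=I  mem[L2]=67
11. P0: load  L2  bus=[BusRd]  L2: P0=S P1=I P2=O P3=I  mem[L2]=67
12. P1: load  L2  bus=[BusRd]  L2: P0=S P1=S P2=O P3=I  mem[L2]=67
13. P3: load  L1  bus=[BusRd]  L1: P0=I P1=S P2=O P3=S  mem[L1]=50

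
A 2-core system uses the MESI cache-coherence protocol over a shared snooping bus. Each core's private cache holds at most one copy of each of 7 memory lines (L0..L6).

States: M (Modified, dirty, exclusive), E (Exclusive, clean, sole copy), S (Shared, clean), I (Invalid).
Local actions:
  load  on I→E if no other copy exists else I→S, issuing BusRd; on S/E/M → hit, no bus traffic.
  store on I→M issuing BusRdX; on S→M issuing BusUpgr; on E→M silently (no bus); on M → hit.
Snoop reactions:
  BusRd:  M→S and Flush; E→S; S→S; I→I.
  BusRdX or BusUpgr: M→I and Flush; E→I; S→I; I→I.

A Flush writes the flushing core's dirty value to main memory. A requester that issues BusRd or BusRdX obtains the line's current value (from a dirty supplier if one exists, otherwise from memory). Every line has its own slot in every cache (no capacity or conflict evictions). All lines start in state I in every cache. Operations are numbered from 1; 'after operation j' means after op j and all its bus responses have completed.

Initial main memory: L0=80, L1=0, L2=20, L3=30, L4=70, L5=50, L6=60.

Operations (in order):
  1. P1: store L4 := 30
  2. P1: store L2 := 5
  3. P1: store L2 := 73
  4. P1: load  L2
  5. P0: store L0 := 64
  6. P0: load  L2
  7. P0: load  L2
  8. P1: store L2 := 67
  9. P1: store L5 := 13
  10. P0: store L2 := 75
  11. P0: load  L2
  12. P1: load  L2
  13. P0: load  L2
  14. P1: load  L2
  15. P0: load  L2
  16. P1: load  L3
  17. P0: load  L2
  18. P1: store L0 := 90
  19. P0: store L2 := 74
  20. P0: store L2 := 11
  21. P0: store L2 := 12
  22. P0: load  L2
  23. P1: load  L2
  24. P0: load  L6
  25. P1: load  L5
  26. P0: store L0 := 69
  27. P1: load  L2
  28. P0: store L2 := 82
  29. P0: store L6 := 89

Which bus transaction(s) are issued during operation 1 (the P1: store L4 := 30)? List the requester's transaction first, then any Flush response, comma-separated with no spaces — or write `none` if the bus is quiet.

1. P1: store L4 := 30  bus=[BusRdX]  L4: P0=I P1=M  mem[L4]=70
2. P1: store L2 := 5  bus=[BusRdX]  L2: P0=I P1=M  mem[L2]=20
3. P1: store L2 := 73  bus=[-]  L2: P0=I P1=M  mem[L2]=20
4. P1: load  L2  bus=[-]  L2: P0=I P1=M  mem[L2]=20
5. P0: store L0 := 64  bus=[BusRdX]  L0: P0=M P1=I  mem[L0]=80
6. P0: load  L2  bus=[BusRd,Flush]  L2: P0=S P1=S  mem[L2]=73
7. P0: load  L2  bus=[-]  L2: P0=S P1=S  mem[L2]=73
8. P1: store L2 := 67  bus=[BusUpgr]  L2: P0=I P1=M  mem[L2]=73
9. P1: store L5 := 13  bus=[BusRdX]  L5: P0=I P1=M  mem[L5]=50
10. P0: store L2 := 75  bus=[BusRdX,Flush]  L2: P0=M P1=I  mem[L2]=67
11. P0: load  L2  bus=[-]  L2: P0=M P1=I  mem[L2]=67
12. P1: load  L2  bus=[BusRd,Flush]  L2: P0=S P1=S  mem[L2]=75
13. P0: load  L2  bus=[-]  L2: P0=S P1=S  mem[L2]=75
14. P1: load  L2  bus=[-]  L2: P0=S P1=S  mem[L2]=75
15. P0: load  L2  bus=[-]  L2: P0=S P1=S  mem[L2]=75
16. P1: load  L3  bus=[BusRd]  L3: P0=I P1=E  mem[L3]=30
17. P0: load  L2  bus=[-]  L2: P0=S P1=S  mem[L2]=75
18. P1: store L0 := 90  bus=[BusRdX,Flush]  L0: P0=I P1=M  mem[L0]=64
19. P0: store L2 := 74  bus=[BusUpgr]  L2: P0=M P1=I  mem[L2]=75
20. P0: store L2 := 11  bus=[-]  L2: P0=M P1=I  mem[L2]=75
21. P0: store L2 := 12  bus=[-]  L2: P0=M P1=I  mem[L2]=75
22. P0: load  L2  bus=[-]  L2: P0=M P1=I  mem[L2]=75
23. P1: load  L2  bus=[BusRd,Flush]  L2: P0=S P1=S  mem[L2]=12
24. P0: load  L6  bus=[BusRd]  L6: P0=E P1=I  mem[L6]=60
25. P1: load  L5  bus=[-]  L5: P0=I P1=M  mem[L5]=50
26. P0: store L0 := 69  bus=[BusRdX,Flush]  L0: P0=M P1=I  mem[L0]=90
27. P1: load  L2  bus=[-]  L2: P0=S P1=S  mem[L2]=12
28. P0: store L2 := 82  bus=[BusUpgr]  L2: P0=M P1=I  mem[L2]=12
29. P0: store L6 := 89  bus=[-]  L6: P0=M P1=I  mem[L6]=60

bus = BusRdX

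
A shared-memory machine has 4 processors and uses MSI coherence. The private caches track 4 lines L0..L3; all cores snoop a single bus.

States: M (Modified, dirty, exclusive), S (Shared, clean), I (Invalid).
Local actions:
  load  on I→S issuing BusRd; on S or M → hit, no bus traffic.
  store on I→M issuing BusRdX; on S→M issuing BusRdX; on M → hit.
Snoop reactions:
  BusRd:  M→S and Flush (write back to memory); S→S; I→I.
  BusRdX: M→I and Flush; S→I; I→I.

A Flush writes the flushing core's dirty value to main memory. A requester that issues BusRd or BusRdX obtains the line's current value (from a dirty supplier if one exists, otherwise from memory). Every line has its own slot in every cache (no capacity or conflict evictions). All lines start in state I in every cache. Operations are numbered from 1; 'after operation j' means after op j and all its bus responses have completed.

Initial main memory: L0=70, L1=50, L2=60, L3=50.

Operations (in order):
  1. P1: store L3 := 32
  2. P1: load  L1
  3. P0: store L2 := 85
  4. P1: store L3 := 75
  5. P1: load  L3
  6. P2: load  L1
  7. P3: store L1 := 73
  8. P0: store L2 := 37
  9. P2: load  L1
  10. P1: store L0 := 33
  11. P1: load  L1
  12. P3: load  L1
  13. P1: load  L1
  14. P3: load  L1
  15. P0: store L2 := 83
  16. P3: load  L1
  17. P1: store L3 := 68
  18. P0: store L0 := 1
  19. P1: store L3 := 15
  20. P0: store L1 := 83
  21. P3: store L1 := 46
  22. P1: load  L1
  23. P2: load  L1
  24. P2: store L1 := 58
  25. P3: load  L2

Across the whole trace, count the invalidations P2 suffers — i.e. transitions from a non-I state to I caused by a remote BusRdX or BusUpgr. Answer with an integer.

[1] P1: store L3 := 32 | P0:I, P1:M(32), P2:I, P3:I | bus: BusRdX
[2] P1: load  L1 | P0:I, P1:S(50), P2:I, P3:I | bus: BusRd
[3] P0: store L2 := 85 | P0:M(85), P1:I, P2:I, P3:I | bus: BusRdX
[4] P1: store L3 := 75 | P0:I, P1:M(75), P2:I, P3:I | bus: none
[5] P1: load  L3 | P0:I, P1:M(75), P2:I, P3:I | bus: none
[6] P2: load  L1 | P0:I, P1:S(50), P2:S(50), P3:I | bus: BusRd
[7] P3: store L1 := 73 | P0:I, P1:I, P2:I, P3:M(73) | bus: BusRdX
[8] P0: store L2 := 37 | P0:M(37), P1:I, P2:I, P3:I | bus: none
[9] P2: load  L1 | P0:I, P1:I, P2:S(73), P3:S(73) | bus: BusRd,Flush
[10] P1: store L0 := 33 | P0:I, P1:M(33), P2:I, P3:I | bus: BusRdX
[11] P1: load  L1 | P0:I, P1:S(73), P2:S(73), P3:S(73) | bus: BusRd
[12] P3: load  L1 | P0:I, P1:S(73), P2:S(73), P3:S(73) | bus: none
[13] P1: load  L1 | P0:I, P1:S(73), P2:S(73), P3:S(73) | bus: none
[14] P3: load  L1 | P0:I, P1:S(73), P2:S(73), P3:S(73) | bus: none
[15] P0: store L2 := 83 | P0:M(83), P1:I, P2:I, P3:I | bus: none
[16] P3: load  L1 | P0:I, P1:S(73), P2:S(73), P3:S(73) | bus: none
[17] P1: store L3 := 68 | P0:I, P1:M(68), P2:I, P3:I | bus: none
[18] P0: store L0 := 1 | P0:M(1), P1:I, P2:I, P3:I | bus: BusRdX,Flush
[19] P1: store L3 := 15 | P0:I, P1:M(15), P2:I, P3:I | bus: none
[20] P0: store L1 := 83 | P0:M(83), P1:I, P2:I, P3:I | bus: BusRdX
[21] P3: store L1 := 46 | P0:I, P1:I, P2:I, P3:M(46) | bus: BusRdX,Flush
[22] P1: load  L1 | P0:I, P1:S(46), P2:I, P3:S(46) | bus: BusRd,Flush
[23] P2: load  L1 | P0:I, P1:S(46), P2:S(46), P3:S(46) | bus: BusRd
[24] P2: store L1 := 58 | P0:I, P1:I, P2:M(58), P3:I | bus: BusRdX
[25] P3: load  L2 | P0:S(83), P1:I, P2:I, P3:S(83) | bus: BusRd,Flush

invalidations = 2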